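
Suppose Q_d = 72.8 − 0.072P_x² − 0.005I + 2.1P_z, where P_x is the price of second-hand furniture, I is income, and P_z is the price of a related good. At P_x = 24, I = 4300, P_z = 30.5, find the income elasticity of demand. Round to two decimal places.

-0.29

At the given point, Q_d = 72.8 − 0.072(24)² − 0.005(4300) + 2.1(30.5) = 72.8 − 41.472 − 21.5 + 64.05 = 73.878.
∂Q_d/∂I = −0.005, so E_I = -0.005·(4300/73.878) ≈ -0.29.
E_I < 0: inferior good.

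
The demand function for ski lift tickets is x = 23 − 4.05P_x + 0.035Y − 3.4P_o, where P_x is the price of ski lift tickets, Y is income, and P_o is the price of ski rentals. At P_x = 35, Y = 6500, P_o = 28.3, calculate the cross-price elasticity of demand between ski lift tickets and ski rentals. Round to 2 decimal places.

-7.68

x = 23 − 4.05(35) + 0.035(6500) − 3.4(28.3) = 23 − 141.75 + 227.5 − 96.22 = 12.53.
∂x/∂P_o = −3.4, so E_xy = -3.4·(28.3/12.53) ≈ -7.68.
E_xy < 0: the goods are complements.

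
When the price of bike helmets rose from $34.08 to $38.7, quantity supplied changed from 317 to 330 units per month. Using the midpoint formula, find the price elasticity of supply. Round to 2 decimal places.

%Δq = (330 − 317)/[(317 + 330)/2] = 13/323.5 ≈ 0.0402.
%ΔP = (38.7 − 34.08)/[(34.08 + 38.7)/2] = 4.62/36.39 ≈ 0.1270.
Arc elasticity E = %Δq/%ΔP ≈ 0.0402/0.1270 ≈ 0.32.
|E| < 1: supply is inelastic over this range.

0.32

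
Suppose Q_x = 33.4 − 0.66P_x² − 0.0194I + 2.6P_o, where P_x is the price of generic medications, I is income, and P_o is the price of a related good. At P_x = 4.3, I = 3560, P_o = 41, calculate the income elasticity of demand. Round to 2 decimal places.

Q_x = 33.4 − 0.66(4.3)² − 0.0194(3560) + 2.6(41) = 33.4 − 12.2034 − 69.064 + 106.6 = 58.7326.
∂Q_x/∂I = −0.0194, so E_I = -0.0194·(3560/58.7326) ≈ -1.18.
E_I < 0: inferior good.

-1.18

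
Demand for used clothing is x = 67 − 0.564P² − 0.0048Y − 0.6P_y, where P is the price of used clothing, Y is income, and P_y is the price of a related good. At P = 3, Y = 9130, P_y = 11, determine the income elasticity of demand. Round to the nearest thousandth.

-3.811

At the given point, x = 67 − 0.564(3)² − 0.0048(9130) − 0.6(11) = 67 − 5.076 − 43.824 − 6.6 = 11.5.
∂x/∂Y = −0.0048, so E_I = -0.0048·(9130/11.5) ≈ -3.811.
E_I < 0: inferior good.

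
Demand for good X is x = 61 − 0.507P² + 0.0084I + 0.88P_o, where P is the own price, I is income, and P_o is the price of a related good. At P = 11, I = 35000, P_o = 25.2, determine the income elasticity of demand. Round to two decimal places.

0.93

x = 61 − 0.507(11)² + 0.0084(35000) + 0.88(25.2) = 61 − 61.347 + 294 + 22.176 = 315.829.
∂x/∂I = +0.0084, so E_I = 0.0084·(35000/315.829) ≈ 0.93.
E_I ∈ (0,1): normal good (necessity).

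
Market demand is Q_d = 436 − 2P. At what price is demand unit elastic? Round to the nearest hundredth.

109.00

For linear demand Q_d = a − bP, E = −bP/(a − bP). |E| = 1 ⇒ bP = a − bP ⇒ P = a/(2b).
P = 436/(2·2) = 109.00.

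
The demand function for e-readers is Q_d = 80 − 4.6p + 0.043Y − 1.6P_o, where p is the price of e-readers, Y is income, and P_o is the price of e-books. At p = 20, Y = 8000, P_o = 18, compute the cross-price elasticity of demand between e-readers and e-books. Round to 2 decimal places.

Evaluating quantity at (p, Y, P_o) gives Q_d = 80 − 4.6(20) + 0.043(8000) − 1.6(18) = 80 − 92 + 344 − 28.8 = 303.2.
∂Q_d/∂P_o = −1.6, so E_xy = -1.6·(18/303.2) ≈ -0.09.
E_xy < 0: the goods are complements.

-0.09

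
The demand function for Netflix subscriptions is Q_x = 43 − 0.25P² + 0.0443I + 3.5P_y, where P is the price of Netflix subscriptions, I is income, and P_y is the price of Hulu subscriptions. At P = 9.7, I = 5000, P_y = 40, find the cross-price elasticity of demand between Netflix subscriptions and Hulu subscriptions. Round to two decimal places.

Substituting, Q_x = 43 − 0.25(9.7)² + 0.0443(5000) + 3.5(40) = 43 − 23.5225 + 221.5 + 140 = 380.9775.
∂Q_x/∂P_y = +3.5, so E_xy = 3.5·(40/380.9775) ≈ 0.37.
E_xy > 0: the goods are substitutes.

0.37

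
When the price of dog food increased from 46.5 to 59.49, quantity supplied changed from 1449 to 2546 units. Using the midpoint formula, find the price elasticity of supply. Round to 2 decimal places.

%Δq = (2546 − 1449)/[(1449 + 2546)/2] = 1097/1997.5 ≈ 0.5492.
%Δp = (59.49 − 46.5)/[(46.5 + 59.49)/2] = 12.99/52.995 ≈ 0.2451.
Arc elasticity E = %Δq/%Δp ≈ 0.5492/0.2451 ≈ 2.24.
|E| > 1: supply is elastic over this range.

2.24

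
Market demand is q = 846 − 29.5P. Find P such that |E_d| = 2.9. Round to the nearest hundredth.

Set −bP/(a − bP) = −2.9 ⇒ bP = 2.9(a − bP) ⇒ bP(1+2.9) = 2.9·a.
P = 2.9·846/(29.5·3.9) ≈ 21.32.

21.32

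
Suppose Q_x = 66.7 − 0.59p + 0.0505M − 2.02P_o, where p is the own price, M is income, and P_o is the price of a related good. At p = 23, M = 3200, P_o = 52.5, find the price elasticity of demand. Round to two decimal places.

-0.12

Evaluating quantity at (p, M, P_o) gives Q_x = 66.7 − 0.59(23) + 0.0505(3200) − 2.02(52.5) = 66.7 − 13.57 + 161.6 − 106.05 = 108.68.
∂Q_x/∂p = −0.59, so E_p = (−0.59)·(23/108.68) ≈ -0.12.
|E_p| < 1: demand is inelastic.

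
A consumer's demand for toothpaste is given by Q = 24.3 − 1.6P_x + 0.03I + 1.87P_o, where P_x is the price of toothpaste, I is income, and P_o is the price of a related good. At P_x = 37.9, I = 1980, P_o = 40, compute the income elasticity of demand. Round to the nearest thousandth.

At the given point, Q = 24.3 − 1.6(37.9) + 0.03(1980) + 1.87(40) = 24.3 − 60.64 + 59.4 + 74.8 = 97.86.
∂Q/∂I = +0.03, so E_I = 0.03·(1980/97.86) ≈ 0.607.
E_I ∈ (0,1): normal good (necessity).

0.607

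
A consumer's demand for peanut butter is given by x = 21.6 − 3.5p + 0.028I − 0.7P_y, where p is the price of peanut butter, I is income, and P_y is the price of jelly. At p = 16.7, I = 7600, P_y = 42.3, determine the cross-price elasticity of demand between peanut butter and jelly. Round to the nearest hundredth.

-0.20

Substituting, x = 21.6 − 3.5(16.7) + 0.028(7600) − 0.7(42.3) = 21.6 − 58.45 + 212.8 − 29.61 = 146.34.
∂x/∂P_y = −0.7, so E_xy = -0.7·(42.3/146.34) ≈ -0.20.
E_xy < 0: the goods are complements.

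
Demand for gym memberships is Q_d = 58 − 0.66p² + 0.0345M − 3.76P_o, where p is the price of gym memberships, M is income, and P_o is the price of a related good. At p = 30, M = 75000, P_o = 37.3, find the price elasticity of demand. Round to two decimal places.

-0.62

Evaluating quantity at (p, M, P_o) gives Q_d = 58 − 0.66(30)² + 0.0345(75000) − 3.76(37.3) = 58 − 594 + 2587.5 − 140.248 = 1911.252.
∂Q_d/∂p = −2·0.66·p = -39.6, so E_p = -39.6·(30/1911.252) ≈ -0.62.
|E_p| < 1: demand is inelastic.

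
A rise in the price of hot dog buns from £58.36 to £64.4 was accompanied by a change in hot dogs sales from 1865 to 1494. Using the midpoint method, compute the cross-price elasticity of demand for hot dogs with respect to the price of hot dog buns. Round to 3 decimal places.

%ΔQ_x = (1494 − 1865)/[(1865+1494)/2] = -371/1679.5 ≈ -0.2209.
%ΔP_y = (64.4 − 58.36)/[(58.36+64.4)/2] ≈ 0.0984.
E_xy = -0.2209/0.0984 ≈ -2.245.
E_xy < 0, so hot dogs and hot dog buns are complements.

-2.245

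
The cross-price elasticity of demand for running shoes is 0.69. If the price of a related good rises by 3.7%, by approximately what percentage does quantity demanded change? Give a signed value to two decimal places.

2.55

%ΔQ ≈ E × %ΔP_y = (0.69) × (3.7%) ≈ 2.55%.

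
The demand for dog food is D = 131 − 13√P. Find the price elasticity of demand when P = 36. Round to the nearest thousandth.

-0.736

At P = 36, D = 53.
dD/dP = −13/(2√P) = −13/(2·6).
Point elasticity E = (dD/dP)·(P/D) = -1.0833 × 36/53 ≈ -0.736.
|E| < 1, so demand is inelastic at this price.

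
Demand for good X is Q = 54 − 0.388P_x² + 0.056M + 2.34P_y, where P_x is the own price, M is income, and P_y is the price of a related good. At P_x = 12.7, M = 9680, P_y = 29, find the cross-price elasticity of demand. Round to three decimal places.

At the given point, Q = 54 − 0.388(12.7)² + 0.056(9680) + 2.34(29) = 54 − 62.5805 + 542.08 + 67.86 = 601.3595.
∂Q/∂P_y = +2.34, so E_xy = 2.34·(29/601.3595) ≈ 0.113.
E_xy > 0: the goods are substitutes.

0.113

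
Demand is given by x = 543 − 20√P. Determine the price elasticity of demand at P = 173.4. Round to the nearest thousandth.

At P = 173.4, x = 279.6371.
dx/dP = −20/(2√P) = −20/(2·13.1681).
Point elasticity E = (dx/dP)·(P/x) = -0.7594 × 173.4/279.6371 ≈ -0.471.
|E| < 1, so demand is inelastic at this price.

-0.471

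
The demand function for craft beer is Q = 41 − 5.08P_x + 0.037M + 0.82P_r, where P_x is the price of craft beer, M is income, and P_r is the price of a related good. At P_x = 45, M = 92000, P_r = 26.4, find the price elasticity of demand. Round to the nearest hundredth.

Q = 41 − 5.08(45) + 0.037(92000) + 0.82(26.4) = 41 − 228.6 + 3404 + 21.648 = 3238.048.
∂Q/∂P_x = −5.08, so E_p = (−5.08)·(45/3238.048) ≈ -0.07.
|E_p| < 1: demand is inelastic.

-0.07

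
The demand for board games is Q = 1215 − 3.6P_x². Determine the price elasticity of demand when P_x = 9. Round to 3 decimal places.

-0.632

At P_x = 9, Q = 923.4.
dQ/dP_x = −2·3.6·P_x = −64.8.
Point elasticity E = (dQ/dP_x)·(P_x/Q) = -64.8 × 9/923.4 ≈ -0.632.
|E| < 1, so demand is inelastic at this price.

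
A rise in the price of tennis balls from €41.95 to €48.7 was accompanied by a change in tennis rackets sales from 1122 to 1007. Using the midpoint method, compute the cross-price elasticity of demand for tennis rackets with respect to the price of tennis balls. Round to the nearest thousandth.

-0.725

%ΔQ_x = (1007 − 1122)/[(1122+1007)/2] = -115/1064.5 ≈ -0.1080.
%ΔP_y = (48.7 − 41.95)/[(41.95+48.7)/2] ≈ 0.1489.
E_xy = -0.1080/0.1489 ≈ -0.725.
E_xy < 0, so tennis rackets and tennis balls are complements.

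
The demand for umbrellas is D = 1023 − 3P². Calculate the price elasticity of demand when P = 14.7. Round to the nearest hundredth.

-3.46

At P = 14.7, D = 374.73.
dD/dP = −2·3·P = −88.2.
Point elasticity E = (dD/dP)·(P/D) = -88.2 × 14.7/374.73 ≈ -3.46.
|E| > 1, so demand is elastic at this price.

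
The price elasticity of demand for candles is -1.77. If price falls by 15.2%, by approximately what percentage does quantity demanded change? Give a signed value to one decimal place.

26.9

%ΔQ ≈ E × %ΔP = (-1.77) × (-15.2%) ≈ 26.9%.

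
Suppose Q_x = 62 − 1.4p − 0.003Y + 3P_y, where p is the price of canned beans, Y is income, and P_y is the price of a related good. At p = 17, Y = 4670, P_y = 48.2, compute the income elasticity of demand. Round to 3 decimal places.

-0.083

Substituting, Q_x = 62 − 1.4(17) − 0.003(4670) + 3(48.2) = 62 − 23.8 − 14.01 + 144.6 = 168.79.
∂Q_x/∂Y = −0.003, so E_I = -0.003·(4670/168.79) ≈ -0.083.
E_I < 0: inferior good.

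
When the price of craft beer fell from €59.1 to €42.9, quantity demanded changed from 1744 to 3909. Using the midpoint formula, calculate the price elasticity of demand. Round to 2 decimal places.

-2.41

%ΔQ = (3909 − 1744)/[(1744 + 3909)/2] = 2165/2826.5 ≈ 0.7660.
%ΔP = (42.9 − 59.1)/[(59.1 + 42.9)/2] = -16.2/51 ≈ -0.3176.
Arc elasticity E = %ΔQ/%ΔP ≈ 0.7660/-0.3176 ≈ -2.41.
|E| > 1: demand is elastic over this range.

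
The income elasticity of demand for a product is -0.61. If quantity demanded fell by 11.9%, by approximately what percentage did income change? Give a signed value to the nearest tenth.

19.5

%ΔQ ≈ E × %ΔI ⇒ %ΔI = %ΔQ / E = (-11.9%)/(-0.61) ≈ 19.5%.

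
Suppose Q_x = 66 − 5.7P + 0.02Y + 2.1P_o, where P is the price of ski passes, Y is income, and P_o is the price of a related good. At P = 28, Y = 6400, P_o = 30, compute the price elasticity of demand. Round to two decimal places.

-1.64

At the given point, Q_x = 66 − 5.7(28) + 0.02(6400) + 2.1(30) = 66 − 159.6 + 128 + 63 = 97.4.
∂Q_x/∂P = −5.7, so E_p = (−5.7)·(28/97.4) ≈ -1.64.
|E_p| > 1: demand is elastic.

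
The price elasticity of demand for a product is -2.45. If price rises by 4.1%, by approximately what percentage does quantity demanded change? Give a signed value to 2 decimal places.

%ΔQ ≈ E × %ΔP = (-2.45) × (4.1%) ≈ -10.05%.

-10.05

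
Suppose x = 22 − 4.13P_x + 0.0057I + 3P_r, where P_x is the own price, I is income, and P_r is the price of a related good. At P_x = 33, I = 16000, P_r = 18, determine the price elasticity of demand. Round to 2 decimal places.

-4.41

Evaluating quantity at (P_x, I, P_r) gives x = 22 − 4.13(33) + 0.0057(16000) + 3(18) = 22 − 136.29 + 91.2 + 54 = 30.91.
∂x/∂P_x = −4.13, so E_p = (−4.13)·(33/30.91) ≈ -4.41.
|E_p| > 1: demand is elastic.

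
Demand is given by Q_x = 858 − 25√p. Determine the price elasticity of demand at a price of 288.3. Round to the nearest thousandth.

-0.490

At p = 288.3, Q_x = 433.515.
dQ_x/dp = −25/(2√p) = −25/(2·16.9794).
Point elasticity E = (dQ_x/dp)·(p/Q_x) = -0.7362 × 288.3/433.515 ≈ -0.490.
|E| < 1, so demand is inelastic at this price.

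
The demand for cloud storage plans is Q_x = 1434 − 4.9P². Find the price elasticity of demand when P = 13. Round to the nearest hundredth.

-2.73

At P = 13, Q_x = 605.9.
dQ_x/dP = −2·4.9·P = −127.4.
Point elasticity E = (dQ_x/dP)·(P/Q_x) = -127.4 × 13/605.9 ≈ -2.73.
|E| > 1, so demand is elastic at this price.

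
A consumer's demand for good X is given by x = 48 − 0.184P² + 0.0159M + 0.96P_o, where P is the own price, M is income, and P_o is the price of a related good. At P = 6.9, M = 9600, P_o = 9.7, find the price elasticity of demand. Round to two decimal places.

Substituting, x = 48 − 0.184(6.9)² + 0.0159(9600) + 0.96(9.7) = 48 − 8.7602 + 152.64 + 9.312 = 201.1918.
∂x/∂P = −2·0.184·P = -2.5392, so E_p = -2.5392·(6.9/201.1918) ≈ -0.09.
|E_p| < 1: demand is inelastic.

-0.09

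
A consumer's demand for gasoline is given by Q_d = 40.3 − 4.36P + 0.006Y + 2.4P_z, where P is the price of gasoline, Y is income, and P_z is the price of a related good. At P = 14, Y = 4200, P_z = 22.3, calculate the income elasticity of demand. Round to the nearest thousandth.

Q_d = 40.3 − 4.36(14) + 0.006(4200) + 2.4(22.3) = 40.3 − 61.04 + 25.2 + 53.52 = 57.98.
∂Q_d/∂Y = +0.006, so E_I = 0.006·(4200/57.98) ≈ 0.435.
E_I ∈ (0,1): normal good (necessity).

0.435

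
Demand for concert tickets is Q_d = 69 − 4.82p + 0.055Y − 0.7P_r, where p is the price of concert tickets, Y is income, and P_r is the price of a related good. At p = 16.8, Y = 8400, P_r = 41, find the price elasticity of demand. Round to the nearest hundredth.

Evaluating quantity at (p, Y, P_r) gives Q_d = 69 − 4.82(16.8) + 0.055(8400) − 0.7(41) = 69 − 80.976 + 462 − 28.7 = 421.324.
∂Q_d/∂p = −4.82, so E_p = (−4.82)·(16.8/421.324) ≈ -0.19.
|E_p| < 1: demand is inelastic.

-0.19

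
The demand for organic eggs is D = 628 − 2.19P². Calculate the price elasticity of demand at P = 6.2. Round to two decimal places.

At P = 6.2, D = 543.8164.
dD/dP = −2·2.19·P = −27.156.
Point elasticity E = (dD/dP)·(P/D) = -27.156 × 6.2/543.8164 ≈ -0.31.
|E| < 1, so demand is inelastic at this price.

-0.31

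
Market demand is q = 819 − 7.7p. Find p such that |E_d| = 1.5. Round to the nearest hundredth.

Set −bp/(a − bp) = −1.5 ⇒ bp = 1.5(a − bp) ⇒ bp(1+1.5) = 1.5·a.
p = 1.5·819/(7.7·2.5) ≈ 63.82.

63.82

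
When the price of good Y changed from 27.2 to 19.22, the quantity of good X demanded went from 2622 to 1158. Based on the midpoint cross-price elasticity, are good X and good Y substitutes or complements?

%ΔQ_x = (1158 − 2622)/[(2622+1158)/2] = -1464/1890 ≈ -0.7746.
%ΔP_y = (19.22 − 27.2)/[(27.2+19.22)/2] ≈ -0.3438.
E_xy = -0.7746/-0.3438 ≈ 2.253.
E_xy > 0, so the goods are substitutes.

substitutes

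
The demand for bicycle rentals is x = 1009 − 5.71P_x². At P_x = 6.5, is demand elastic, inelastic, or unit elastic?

At P_x = 6.5, x = 767.7525.
dx/dP_x = −2·5.71·P_x = −74.23.
Point elasticity E = (dx/dP_x)·(P_x/x) = -74.23 × 6.5/767.7525 ≈ -0.628.
|E| ≈ 0.628 < 1, so demand is inelastic.

inelastic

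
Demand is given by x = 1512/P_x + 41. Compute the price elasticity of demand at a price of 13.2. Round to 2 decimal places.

At P_x = 13.2, x = 155.5455.
dx/dP_x = −1512/P_x² = −8.6777.
Point elasticity E = (dx/dP_x)·(P_x/x) = -8.6777 × 13.2/155.5455 ≈ -0.74.
|E| < 1, so demand is inelastic at this price.

-0.74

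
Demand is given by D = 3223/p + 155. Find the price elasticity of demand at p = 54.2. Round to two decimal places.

At p = 54.2, D = 214.4649.
dD/dp = −3223/p² = −1.0971.
Point elasticity E = (dD/dp)·(p/D) = -1.0971 × 54.2/214.4649 ≈ -0.28.
|E| < 1, so demand is inelastic at this price.

-0.28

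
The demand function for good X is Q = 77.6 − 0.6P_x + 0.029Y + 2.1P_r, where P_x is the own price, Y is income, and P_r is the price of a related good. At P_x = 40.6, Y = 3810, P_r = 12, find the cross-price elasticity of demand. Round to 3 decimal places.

First evaluate Q: 77.6 − 0.6(40.6) + 0.029(3810) + 2.1(12) = 77.6 − 24.36 + 110.49 + 25.2 = 188.93.
∂Q/∂P_r = +2.1, so E_xy = 2.1·(12/188.93) ≈ 0.133.
E_xy > 0: the goods are substitutes.

0.133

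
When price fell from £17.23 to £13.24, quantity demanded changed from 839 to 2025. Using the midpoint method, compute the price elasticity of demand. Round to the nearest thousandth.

%Δq = (2025 − 839)/[(839 + 2025)/2] = 1186/1432 ≈ 0.8282.
%Δp = (13.24 − 17.23)/[(17.23 + 13.24)/2] = -3.99/15.235 ≈ -0.2619.
Arc elasticity E = %Δq/%Δp ≈ 0.8282/-0.2619 ≈ -3.162.
|E| > 1: demand is elastic over this range.

-3.162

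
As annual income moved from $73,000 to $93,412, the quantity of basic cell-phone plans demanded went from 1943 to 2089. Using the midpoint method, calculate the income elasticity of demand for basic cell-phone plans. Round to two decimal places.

0.30

%ΔQ = (2089 − 1943)/[(1943+2089)/2] = 146/2016 ≈ 0.0724.
%ΔM = (93,412 − 73,000)/[(73,000+93,412)/2] = 20412/83206 ≈ 0.2453.
E_I = %ΔQ/%ΔM ≈ 0.30.
E_I ∈ (0,1): normal good (necessity).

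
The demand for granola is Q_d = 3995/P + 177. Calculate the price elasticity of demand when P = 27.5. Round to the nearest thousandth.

At P = 27.5, Q_d = 322.2727.
dQ_d/dP = −3995/P² = −5.2826.
Point elasticity E = (dQ_d/dP)·(P/Q_d) = -5.2826 × 27.5/322.2727 ≈ -0.451.
|E| < 1, so demand is inelastic at this price.

-0.451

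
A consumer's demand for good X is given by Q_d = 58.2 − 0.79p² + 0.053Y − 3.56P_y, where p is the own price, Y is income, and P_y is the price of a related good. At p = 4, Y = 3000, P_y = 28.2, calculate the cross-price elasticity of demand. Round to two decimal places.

Q_d = 58.2 − 0.79(4)² + 0.053(3000) − 3.56(28.2) = 58.2 − 12.64 + 159 − 100.392 = 104.168.
∂Q_d/∂P_y = −3.56, so E_xy = -3.56·(28.2/104.168) ≈ -0.96.
E_xy < 0: the goods are complements.

-0.96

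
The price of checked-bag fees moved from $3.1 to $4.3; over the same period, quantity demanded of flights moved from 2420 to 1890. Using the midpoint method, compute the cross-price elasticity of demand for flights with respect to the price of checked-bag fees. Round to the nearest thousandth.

%ΔQ_x = (1890 − 2420)/[(2420+1890)/2] = -530/2155 ≈ -0.2459.
%ΔP_y = (4.3 − 3.1)/[(3.1+4.3)/2] ≈ 0.3243.
E_xy = -0.2459/0.3243 ≈ -0.758.
E_xy < 0, so flights and checked-bag fees are complements.

-0.758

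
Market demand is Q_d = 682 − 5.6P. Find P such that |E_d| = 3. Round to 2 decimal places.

91.34

Set −bP/(a − bP) = −3 ⇒ bP = 3(a − bP) ⇒ bP(1+3) = 3·a.
P = 3·682/(5.6·4) ≈ 91.34.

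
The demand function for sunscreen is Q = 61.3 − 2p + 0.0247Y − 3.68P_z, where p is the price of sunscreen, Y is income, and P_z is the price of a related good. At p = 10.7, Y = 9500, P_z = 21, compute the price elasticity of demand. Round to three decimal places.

-0.108

Substituting, Q = 61.3 − 2(10.7) + 0.0247(9500) − 3.68(21) = 61.3 − 21.4 + 234.65 − 77.28 = 197.27.
∂Q/∂p = −2, so E_p = (−2)·(10.7/197.27) ≈ -0.108.
|E_p| < 1: demand is inelastic.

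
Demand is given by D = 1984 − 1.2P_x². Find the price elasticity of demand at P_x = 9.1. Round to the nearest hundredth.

At P_x = 9.1, D = 1884.628.
dD/dP_x = −2·1.2·P_x = −21.84.
Point elasticity E = (dD/dP_x)·(P_x/D) = -21.84 × 9.1/1884.628 ≈ -0.11.
|E| < 1, so demand is inelastic at this price.

-0.11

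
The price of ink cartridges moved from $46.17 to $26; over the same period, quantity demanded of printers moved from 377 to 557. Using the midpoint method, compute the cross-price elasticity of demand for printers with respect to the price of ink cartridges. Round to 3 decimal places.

%ΔQ_x = (557 − 377)/[(377+557)/2] = 180/467 ≈ 0.3854.
%ΔP_y = (26 − 46.17)/[(46.17+26)/2] ≈ -0.5590.
E_xy = 0.3854/-0.5590 ≈ -0.690.
E_xy < 0, so printers and ink cartridges are complements.

-0.690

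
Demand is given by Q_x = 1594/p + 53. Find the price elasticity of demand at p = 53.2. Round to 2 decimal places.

-0.36

At p = 53.2, Q_x = 82.9624.
dQ_x/dp = −1594/p² = −0.5632.
Point elasticity E = (dQ_x/dp)·(p/Q_x) = -0.5632 × 53.2/82.9624 ≈ -0.36.
|E| < 1, so demand is inelastic at this price.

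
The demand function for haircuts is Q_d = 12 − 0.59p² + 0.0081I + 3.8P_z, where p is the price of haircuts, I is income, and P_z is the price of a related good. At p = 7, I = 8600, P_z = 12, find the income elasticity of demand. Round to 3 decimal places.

Q_d = 12 − 0.59(7)² + 0.0081(8600) + 3.8(12) = 12 − 28.91 + 69.66 + 45.6 = 98.35.
∂Q_d/∂I = +0.0081, so E_I = 0.0081·(8600/98.35) ≈ 0.708.
E_I ∈ (0,1): normal good (necessity).

0.708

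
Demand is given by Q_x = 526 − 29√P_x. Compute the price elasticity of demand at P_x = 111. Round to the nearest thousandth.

At P_x = 111, Q_x = 220.466.
dQ_x/dP_x = −29/(2√P_x) = −29/(2·10.5357).
Point elasticity E = (dQ_x/dP_x)·(P_x/Q_x) = -1.3763 × 111/220.466 ≈ -0.693.
|E| < 1, so demand is inelastic at this price.

-0.693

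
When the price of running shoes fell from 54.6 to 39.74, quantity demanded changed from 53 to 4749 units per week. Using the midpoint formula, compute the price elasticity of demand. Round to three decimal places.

-6.208

%Δq = (4749 − 53)/[(53 + 4749)/2] = 4696/2401 ≈ 1.9559.
%Δp = (39.74 − 54.6)/[(54.6 + 39.74)/2] = -14.86/47.17 ≈ -0.3150.
Arc elasticity E = %Δq/%Δp ≈ 1.9559/-0.3150 ≈ -6.208.
|E| > 1: demand is elastic over this range.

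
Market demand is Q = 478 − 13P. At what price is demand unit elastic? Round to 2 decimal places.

For linear demand Q = a − bP, E = −bP/(a − bP). |E| = 1 ⇒ bP = a − bP ⇒ P = a/(2b).
P = 478/(2·13) ≈ 18.38.

18.38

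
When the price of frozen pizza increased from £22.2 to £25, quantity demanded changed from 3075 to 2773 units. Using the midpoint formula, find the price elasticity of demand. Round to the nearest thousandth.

%ΔQ = (2773 − 3075)/[(3075 + 2773)/2] = -302/2924 ≈ -0.1033.
%Δp = (25 − 22.2)/[(22.2 + 25)/2] = 2.8/23.6 ≈ 0.1186.
Arc elasticity E = %ΔQ/%Δp ≈ -0.1033/0.1186 ≈ -0.871.
|E| < 1: demand is inelastic over this range.

-0.871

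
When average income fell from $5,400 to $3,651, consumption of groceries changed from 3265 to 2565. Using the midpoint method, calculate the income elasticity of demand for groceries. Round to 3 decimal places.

0.621

%ΔQ = (2565 − 3265)/[(3265+2565)/2] = -700/2915 ≈ -0.2401.
%ΔI = (3,651 − 5,400)/[(5,400+3,651)/2] = -1749/4525.5 ≈ -0.3865.
E_I = %ΔQ/%ΔI ≈ 0.621.
E_I ∈ (0,1): normal good (necessity).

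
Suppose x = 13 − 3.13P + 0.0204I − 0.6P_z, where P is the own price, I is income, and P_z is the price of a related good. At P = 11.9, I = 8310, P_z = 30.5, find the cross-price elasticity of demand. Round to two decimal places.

At the given point, x = 13 − 3.13(11.9) + 0.0204(8310) − 0.6(30.5) = 13 − 37.247 + 169.524 − 18.3 = 126.977.
∂x/∂P_z = −0.6, so E_xy = -0.6·(30.5/126.977) ≈ -0.14.
E_xy < 0: the goods are complements.

-0.14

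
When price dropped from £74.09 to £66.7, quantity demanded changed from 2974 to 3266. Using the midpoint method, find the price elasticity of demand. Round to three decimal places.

-0.892

%ΔQ = (3266 − 2974)/[(2974 + 3266)/2] = 292/3120 ≈ 0.0936.
%Δp = (66.7 − 74.09)/[(74.09 + 66.7)/2] = -7.39/70.395 ≈ -0.1050.
Arc elasticity E = %ΔQ/%Δp ≈ 0.0936/-0.1050 ≈ -0.892.
|E| < 1: demand is inelastic over this range.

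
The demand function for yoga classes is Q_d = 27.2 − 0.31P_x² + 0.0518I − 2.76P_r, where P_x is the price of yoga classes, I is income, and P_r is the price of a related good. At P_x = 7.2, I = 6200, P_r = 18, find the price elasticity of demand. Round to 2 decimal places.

Substituting, Q_d = 27.2 − 0.31(7.2)² + 0.0518(6200) − 2.76(18) = 27.2 − 16.0704 + 321.16 − 49.68 = 282.6096.
∂Q_d/∂P_x = −2·0.31·P_x = -4.464, so E_p = -4.464·(7.2/282.6096) ≈ -0.11.
|E_p| < 1: demand is inelastic.

-0.11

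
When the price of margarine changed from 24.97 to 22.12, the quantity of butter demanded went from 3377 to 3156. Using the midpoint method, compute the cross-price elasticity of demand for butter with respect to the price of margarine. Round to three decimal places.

0.559

%ΔQ_x = (3156 − 3377)/[(3377+3156)/2] = -221/3266.5 ≈ -0.0677.
%ΔP_y = (22.12 − 24.97)/[(24.97+22.12)/2] ≈ -0.1210.
E_xy = -0.0677/-0.1210 ≈ 0.559.
E_xy > 0, so butter and margarine are substitutes.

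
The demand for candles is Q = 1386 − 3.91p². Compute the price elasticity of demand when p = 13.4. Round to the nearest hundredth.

At p = 13.4, Q = 683.9204.
dQ/dp = −2·3.91·p = −104.788.
Point elasticity E = (dQ/dp)·(p/Q) = -104.788 × 13.4/683.9204 ≈ -2.05.
|E| > 1, so demand is elastic at this price.

-2.05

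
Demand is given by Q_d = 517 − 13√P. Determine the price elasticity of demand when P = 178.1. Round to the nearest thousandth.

At P = 178.1, Q_d = 343.5097.
dQ_d/dP = −13/(2√P) = −13/(2·13.3454).
Point elasticity E = (dQ_d/dP)·(P/Q_d) = -0.4871 × 178.1/343.5097 ≈ -0.253.
|E| < 1, so demand is inelastic at this price.

-0.253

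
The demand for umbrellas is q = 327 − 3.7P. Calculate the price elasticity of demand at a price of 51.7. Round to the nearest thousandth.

-1.410

At P = 51.7, q = 135.71.
dq/dP = −3.7.
Point elasticity E = (dq/dP)·(P/q) = -3.7 × 51.7/135.71 ≈ -1.410.
|E| > 1, so demand is elastic at this price.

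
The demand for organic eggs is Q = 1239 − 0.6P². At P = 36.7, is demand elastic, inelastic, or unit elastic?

At P = 36.7, Q = 430.866.
dQ/dP = −2·0.6·P = −44.04.
Point elasticity E = (dQ/dP)·(P/Q) = -44.04 × 36.7/430.866 ≈ -3.751.
|E| ≈ 3.751 > 1, so demand is elastic.

elastic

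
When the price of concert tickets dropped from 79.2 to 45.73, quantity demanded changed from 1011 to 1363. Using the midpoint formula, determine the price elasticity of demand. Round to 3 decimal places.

%ΔQ = (1363 − 1011)/[(1011 + 1363)/2] = 352/1187 ≈ 0.2965.
%Δp = (45.73 − 79.2)/[(79.2 + 45.73)/2] = -33.47/62.465 ≈ -0.5358.
Arc elasticity E = %ΔQ/%Δp ≈ 0.2965/-0.5358 ≈ -0.553.
|E| < 1: demand is inelastic over this range.

-0.553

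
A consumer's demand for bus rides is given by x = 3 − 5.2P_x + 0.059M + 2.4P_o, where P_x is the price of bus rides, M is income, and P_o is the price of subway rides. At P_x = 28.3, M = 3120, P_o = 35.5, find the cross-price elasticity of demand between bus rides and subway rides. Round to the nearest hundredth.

Evaluating quantity at (P_x, M, P_o) gives x = 3 − 5.2(28.3) + 0.059(3120) + 2.4(35.5) = 3 − 147.16 + 184.08 + 85.2 = 125.12.
∂x/∂P_o = +2.4, so E_xy = 2.4·(35.5/125.12) ≈ 0.68.
E_xy > 0: the goods are substitutes.

0.68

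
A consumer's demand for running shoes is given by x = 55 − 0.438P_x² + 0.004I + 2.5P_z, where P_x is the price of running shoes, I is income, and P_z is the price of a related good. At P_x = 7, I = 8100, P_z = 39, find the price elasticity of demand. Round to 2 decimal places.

First evaluate x: 55 − 0.438(7)² + 0.004(8100) + 2.5(39) = 55 − 21.462 + 32.4 + 97.5 = 163.438.
∂x/∂P_x = −2·0.438·P_x = -6.132, so E_p = -6.132·(7/163.438) ≈ -0.26.
|E_p| < 1: demand is inelastic.

-0.26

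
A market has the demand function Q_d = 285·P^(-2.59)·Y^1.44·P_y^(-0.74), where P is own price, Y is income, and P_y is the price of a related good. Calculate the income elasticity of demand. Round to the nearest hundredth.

1.44

For a Cobb–Douglas (constant-elasticity) form Q_d = A·Y^α·…, the elasticity with respect to Y equals the exponent α at every point.
Here the exponent on Y is 1.44, so the income elasticity of demand is 1.44.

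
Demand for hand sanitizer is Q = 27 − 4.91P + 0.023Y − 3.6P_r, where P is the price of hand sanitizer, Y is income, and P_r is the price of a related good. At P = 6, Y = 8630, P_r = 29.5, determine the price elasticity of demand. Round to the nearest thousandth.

Evaluating quantity at (P, Y, P_r) gives Q = 27 − 4.91(6) + 0.023(8630) − 3.6(29.5) = 27 − 29.46 + 198.49 − 106.2 = 89.83.
∂Q/∂P = −4.91, so E_p = (−4.91)·(6/89.83) ≈ -0.328.
|E_p| < 1: demand is inelastic.

-0.328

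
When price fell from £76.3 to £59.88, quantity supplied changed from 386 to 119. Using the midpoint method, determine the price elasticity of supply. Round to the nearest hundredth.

%Δq = (119 − 386)/[(386 + 119)/2] = -267/252.5 ≈ -1.0574.
%ΔP = (59.88 − 76.3)/[(76.3 + 59.88)/2] = -16.42/68.09 ≈ -0.2412.
Arc elasticity E = %Δq/%ΔP ≈ -1.0574/-0.2412 ≈ 4.38.
|E| > 1: supply is elastic over this range.

4.38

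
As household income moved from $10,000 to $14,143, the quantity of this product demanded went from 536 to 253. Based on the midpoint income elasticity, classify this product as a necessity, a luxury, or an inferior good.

inferior

%ΔQ = (253 − 536)/[(536+253)/2] = -283/394.5 ≈ -0.7174.
%ΔI = (14,143 − 10,000)/[(10,000+14,143)/2] = 4143/12071.5 ≈ 0.3432.
E_I = %ΔQ/%ΔI ≈ -2.090.
E_I < 0: inferior good.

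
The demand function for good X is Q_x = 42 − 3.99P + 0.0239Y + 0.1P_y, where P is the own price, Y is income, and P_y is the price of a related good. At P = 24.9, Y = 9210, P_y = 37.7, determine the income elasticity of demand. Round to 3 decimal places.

Substituting, Q_x = 42 − 3.99(24.9) + 0.0239(9210) + 0.1(37.7) = 42 − 99.351 + 220.119 + 3.77 = 166.538.
∂Q_x/∂Y = +0.0239, so E_I = 0.0239·(9210/166.538) ≈ 1.322.
E_I > 1: normal good (luxury).

1.322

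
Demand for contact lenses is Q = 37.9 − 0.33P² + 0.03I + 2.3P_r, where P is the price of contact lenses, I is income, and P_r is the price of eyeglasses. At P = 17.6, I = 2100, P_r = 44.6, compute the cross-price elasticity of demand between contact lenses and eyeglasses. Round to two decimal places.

1.01

First evaluate Q: 37.9 − 0.33(17.6)² + 0.03(2100) + 2.3(44.6) = 37.9 − 102.2208 + 63 + 102.58 = 101.2592.
∂Q/∂P_r = +2.3, so E_xy = 2.3·(44.6/101.2592) ≈ 1.01.
E_xy > 0: the goods are substitutes.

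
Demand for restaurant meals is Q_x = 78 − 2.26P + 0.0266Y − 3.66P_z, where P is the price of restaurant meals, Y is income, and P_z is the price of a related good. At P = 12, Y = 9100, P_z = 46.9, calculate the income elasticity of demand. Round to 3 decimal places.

Q_x = 78 − 2.26(12) + 0.0266(9100) − 3.66(46.9) = 78 − 27.12 + 242.06 − 171.654 = 121.286.
∂Q_x/∂Y = +0.0266, so E_I = 0.0266·(9100/121.286) ≈ 1.996.
E_I > 1: normal good (luxury).

1.996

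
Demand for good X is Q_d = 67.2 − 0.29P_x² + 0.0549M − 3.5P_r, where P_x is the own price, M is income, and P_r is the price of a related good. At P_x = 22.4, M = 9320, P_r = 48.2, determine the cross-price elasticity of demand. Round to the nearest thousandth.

-0.637

Q_d = 67.2 − 0.29(22.4)² + 0.0549(9320) − 3.5(48.2) = 67.2 − 145.5104 + 511.668 − 168.7 = 264.6576.
∂Q_d/∂P_r = −3.5, so E_xy = -3.5·(48.2/264.6576) ≈ -0.637.
E_xy < 0: the goods are complements.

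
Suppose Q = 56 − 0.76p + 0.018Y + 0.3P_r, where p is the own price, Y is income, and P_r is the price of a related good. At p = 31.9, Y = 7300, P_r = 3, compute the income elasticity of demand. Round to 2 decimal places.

0.80

Q = 56 − 0.76(31.9) + 0.018(7300) + 0.3(3) = 56 − 24.244 + 131.4 + 0.9 = 164.056.
∂Q/∂Y = +0.018, so E_I = 0.018·(7300/164.056) ≈ 0.80.
E_I ∈ (0,1): normal good (necessity).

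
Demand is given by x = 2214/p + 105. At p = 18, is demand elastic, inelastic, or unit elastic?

At p = 18, x = 228.
dx/dp = −2214/p² = −6.8333.
Point elasticity E = (dx/dp)·(p/x) = -6.8333 × 18/228 ≈ -0.539.
|E| ≈ 0.539 < 1, so demand is inelastic.

inelastic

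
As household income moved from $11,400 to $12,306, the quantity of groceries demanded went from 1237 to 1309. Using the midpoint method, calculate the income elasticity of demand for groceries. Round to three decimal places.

0.740

%ΔQ = (1309 − 1237)/[(1237+1309)/2] = 72/1273 ≈ 0.0566.
%ΔM = (12,306 − 11,400)/[(11,400+12,306)/2] = 906/11853 ≈ 0.0764.
E_I = %ΔQ/%ΔM ≈ 0.740.
E_I ∈ (0,1): normal good (necessity).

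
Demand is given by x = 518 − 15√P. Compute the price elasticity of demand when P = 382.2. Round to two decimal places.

-0.65

At P = 382.2, x = 224.751.
dx/dP = −15/(2√P) = −15/(2·19.5499).
Point elasticity E = (dx/dP)·(P/x) = -0.3836 × 382.2/224.751 ≈ -0.65.
|E| < 1, so demand is inelastic at this price.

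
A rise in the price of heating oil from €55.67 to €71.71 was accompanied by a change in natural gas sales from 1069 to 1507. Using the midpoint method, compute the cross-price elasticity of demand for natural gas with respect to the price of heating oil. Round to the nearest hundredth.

%ΔQ_x = (1507 − 1069)/[(1069+1507)/2] = 438/1288 ≈ 0.3401.
%ΔP_y = (71.71 − 55.67)/[(55.67+71.71)/2] ≈ 0.2518.
E_xy = 0.3401/0.2518 ≈ 1.35.
E_xy > 0, so natural gas and heating oil are substitutes.

1.35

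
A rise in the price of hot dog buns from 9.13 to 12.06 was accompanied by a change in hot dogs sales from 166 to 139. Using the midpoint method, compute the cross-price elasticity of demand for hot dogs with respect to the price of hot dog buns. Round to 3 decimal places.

-0.640

%ΔQ_x = (139 − 166)/[(166+139)/2] = -27/152.5 ≈ -0.1770.
%ΔP_y = (12.06 − 9.13)/[(9.13+12.06)/2] ≈ 0.2765.
E_xy = -0.1770/0.2765 ≈ -0.640.
E_xy < 0, so hot dogs and hot dog buns are complements.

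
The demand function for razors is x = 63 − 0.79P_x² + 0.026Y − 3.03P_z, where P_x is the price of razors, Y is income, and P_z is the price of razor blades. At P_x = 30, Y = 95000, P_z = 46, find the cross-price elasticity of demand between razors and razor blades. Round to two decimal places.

First evaluate x: 63 − 0.79(30)² + 0.026(95000) − 3.03(46) = 63 − 711 + 2470 − 139.38 = 1682.62.
∂x/∂P_z = −3.03, so E_xy = -3.03·(46/1682.62) ≈ -0.08.
E_xy < 0: the goods are complements.

-0.08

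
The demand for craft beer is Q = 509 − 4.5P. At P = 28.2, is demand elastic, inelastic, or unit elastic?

inelastic

At P = 28.2, Q = 382.1.
dQ/dP = −4.5.
Point elasticity E = (dQ/dP)·(P/Q) = -4.5 × 28.2/382.1 ≈ -0.332.
|E| ≈ 0.332 < 1, so demand is inelastic.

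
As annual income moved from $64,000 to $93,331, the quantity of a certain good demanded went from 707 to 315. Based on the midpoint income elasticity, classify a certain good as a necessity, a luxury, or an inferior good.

%ΔQ = (315 − 707)/[(707+315)/2] = -392/511 ≈ -0.7671.
%ΔY = (93,331 − 64,000)/[(64,000+93,331)/2] = 29331/78665.5 ≈ 0.3729.
E_I = %ΔQ/%ΔY ≈ -2.057.
E_I < 0: inferior good.

inferior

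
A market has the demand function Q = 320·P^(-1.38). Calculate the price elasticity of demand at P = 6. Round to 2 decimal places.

For a Cobb–Douglas (constant-elasticity) form Q = A·P^α·…, the elasticity with respect to P equals the exponent α at every point.
Here the exponent on P is -1.38, so the price elasticity of demand is -1.38.

-1.38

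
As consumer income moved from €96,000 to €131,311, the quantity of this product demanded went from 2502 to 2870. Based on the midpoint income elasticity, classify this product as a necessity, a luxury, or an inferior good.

necessity

%ΔQ = (2870 − 2502)/[(2502+2870)/2] = 368/2686 ≈ 0.1370.
%ΔM = (131,311 − 96,000)/[(96,000+131,311)/2] = 35311/113655.5 ≈ 0.3107.
E_I = %ΔQ/%ΔM ≈ 0.441.
E_I ∈ (0,1): normal good (necessity).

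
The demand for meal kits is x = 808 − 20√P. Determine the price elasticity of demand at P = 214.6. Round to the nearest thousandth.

-0.284

At P = 214.6, x = 515.0154.
dx/dP = −20/(2√P) = −20/(2·14.6492).
Point elasticity E = (dx/dP)·(P/x) = -0.6826 × 214.6/515.0154 ≈ -0.284.
|E| < 1, so demand is inelastic at this price.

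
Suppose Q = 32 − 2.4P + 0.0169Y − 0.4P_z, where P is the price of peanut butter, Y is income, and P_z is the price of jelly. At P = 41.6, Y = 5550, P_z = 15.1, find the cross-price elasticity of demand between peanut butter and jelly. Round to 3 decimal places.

-0.303

First evaluate Q: 32 − 2.4(41.6) + 0.0169(5550) − 0.4(15.1) = 32 − 99.84 + 93.795 − 6.04 = 19.915.
∂Q/∂P_z = −0.4, so E_xy = -0.4·(15.1/19.915) ≈ -0.303.
E_xy < 0: the goods are complements.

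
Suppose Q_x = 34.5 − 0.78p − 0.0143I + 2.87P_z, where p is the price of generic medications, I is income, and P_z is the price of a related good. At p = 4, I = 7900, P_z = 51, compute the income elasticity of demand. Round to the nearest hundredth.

-1.74

Substituting, Q_x = 34.5 − 0.78(4) − 0.0143(7900) + 2.87(51) = 34.5 − 3.12 − 112.97 + 146.37 = 64.78.
∂Q_x/∂I = −0.0143, so E_I = -0.0143·(7900/64.78) ≈ -1.74.
E_I < 0: inferior good.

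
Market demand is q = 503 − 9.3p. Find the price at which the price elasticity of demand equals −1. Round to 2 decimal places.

For linear demand q = a − bp, E = −bp/(a − bp). |E| = 1 ⇒ bp = a − bp ⇒ p = a/(2b).
p = 503/(2·9.3) ≈ 27.04.

27.04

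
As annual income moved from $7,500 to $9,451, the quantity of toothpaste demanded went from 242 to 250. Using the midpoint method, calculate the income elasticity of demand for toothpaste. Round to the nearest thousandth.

%ΔQ = (250 − 242)/[(242+250)/2] = 8/246 ≈ 0.0325.
%ΔI = (9,451 − 7,500)/[(7,500+9,451)/2] = 1951/8475.5 ≈ 0.2302.
E_I = %ΔQ/%ΔI ≈ 0.141.
E_I ∈ (0,1): normal good (necessity).

0.141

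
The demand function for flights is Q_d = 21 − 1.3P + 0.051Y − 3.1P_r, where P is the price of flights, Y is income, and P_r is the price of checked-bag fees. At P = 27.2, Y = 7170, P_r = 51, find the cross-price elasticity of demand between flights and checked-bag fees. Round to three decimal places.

At the given point, Q_d = 21 − 1.3(27.2) + 0.051(7170) − 3.1(51) = 21 − 35.36 + 365.67 − 158.1 = 193.21.
∂Q_d/∂P_r = −3.1, so E_xy = -3.1·(51/193.21) ≈ -0.818.
E_xy < 0: the goods are complements.

-0.818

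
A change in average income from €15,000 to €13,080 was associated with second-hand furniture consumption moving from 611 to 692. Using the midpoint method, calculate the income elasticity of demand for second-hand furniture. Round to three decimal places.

-0.909

%ΔQ = (692 − 611)/[(611+692)/2] = 81/651.5 ≈ 0.1243.
%ΔM = (13,080 − 15,000)/[(15,000+13,080)/2] = -1920/14040 ≈ -0.1368.
E_I = %ΔQ/%ΔM ≈ -0.909.
E_I < 0: inferior good.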